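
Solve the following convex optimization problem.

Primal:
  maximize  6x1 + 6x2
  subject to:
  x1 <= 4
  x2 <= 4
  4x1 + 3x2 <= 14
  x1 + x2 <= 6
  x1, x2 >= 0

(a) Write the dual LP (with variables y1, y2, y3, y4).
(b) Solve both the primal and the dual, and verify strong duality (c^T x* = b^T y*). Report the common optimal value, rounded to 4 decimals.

The standard primal-dual pair for 'max c^T x s.t. A x <= b, x >= 0' is:
  Dual:  min b^T y  s.t.  A^T y >= c,  y >= 0.

So the dual LP is:
  minimize  4y1 + 4y2 + 14y3 + 6y4
  subject to:
    y1 + 4y3 + y4 >= 6
    y2 + 3y3 + y4 >= 6
    y1, y2, y3, y4 >= 0

Solving the primal: x* = (0.5, 4).
  primal value c^T x* = 27.
Solving the dual: y* = (0, 1.5, 1.5, 0).
  dual value b^T y* = 27.
Strong duality: c^T x* = b^T y*. Confirmed.

27


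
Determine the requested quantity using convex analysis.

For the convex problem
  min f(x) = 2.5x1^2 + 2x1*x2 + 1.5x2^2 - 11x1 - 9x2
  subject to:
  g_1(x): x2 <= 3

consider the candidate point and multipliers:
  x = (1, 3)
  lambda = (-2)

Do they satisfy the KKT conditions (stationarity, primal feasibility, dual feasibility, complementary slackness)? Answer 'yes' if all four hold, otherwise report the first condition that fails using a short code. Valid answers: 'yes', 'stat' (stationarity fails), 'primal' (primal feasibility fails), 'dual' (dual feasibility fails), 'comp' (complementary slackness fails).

Gradient of f: grad f(x) = Q x + c = (0, 2)
Constraint values g_i(x) = a_i^T x - b_i:
  g_1((1, 3)) = 0
Stationarity residual: grad f(x) + sum_i lambda_i a_i = (0, 0)
  -> stationarity OK
Primal feasibility (all g_i <= 0): OK
Dual feasibility (all lambda_i >= 0): FAILS
Complementary slackness (lambda_i * g_i(x) = 0 for all i): OK

Verdict: the first failing condition is dual_feasibility -> dual.

dual


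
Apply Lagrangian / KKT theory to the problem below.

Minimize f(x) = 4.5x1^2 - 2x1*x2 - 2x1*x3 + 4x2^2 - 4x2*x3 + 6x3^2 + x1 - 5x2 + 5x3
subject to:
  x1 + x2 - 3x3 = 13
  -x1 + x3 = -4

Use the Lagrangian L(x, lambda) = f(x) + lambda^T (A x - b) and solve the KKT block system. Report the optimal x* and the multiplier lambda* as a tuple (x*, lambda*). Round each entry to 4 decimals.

Form the Lagrangian:
  L(x, lambda) = (1/2) x^T Q x + c^T x + lambda^T (A x - b)
Stationarity (grad_x L = 0): Q x + c + A^T lambda = 0.
Primal feasibility: A x = b.

This gives the KKT block system:
  [ Q   A^T ] [ x     ]   [-c ]
  [ A    0  ] [ lambda ] = [ b ]

Solving the linear system:
  x*      = (0.08, 1.16, -3.92)
  lambda* = (-19.8, -12.56)
  f(x*)   = 90.92

x* = (0.08, 1.16, -3.92), lambda* = (-19.8, -12.56)


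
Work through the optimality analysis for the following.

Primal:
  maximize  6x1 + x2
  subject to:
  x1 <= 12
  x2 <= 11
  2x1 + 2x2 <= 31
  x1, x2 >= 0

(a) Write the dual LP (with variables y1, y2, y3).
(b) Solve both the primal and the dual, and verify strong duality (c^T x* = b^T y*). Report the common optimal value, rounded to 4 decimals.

The standard primal-dual pair for 'max c^T x s.t. A x <= b, x >= 0' is:
  Dual:  min b^T y  s.t.  A^T y >= c,  y >= 0.

So the dual LP is:
  minimize  12y1 + 11y2 + 31y3
  subject to:
    y1 + 2y3 >= 6
    y2 + 2y3 >= 1
    y1, y2, y3 >= 0

Solving the primal: x* = (12, 3.5).
  primal value c^T x* = 75.5.
Solving the dual: y* = (5, 0, 0.5).
  dual value b^T y* = 75.5.
Strong duality: c^T x* = b^T y*. Confirmed.

75.5


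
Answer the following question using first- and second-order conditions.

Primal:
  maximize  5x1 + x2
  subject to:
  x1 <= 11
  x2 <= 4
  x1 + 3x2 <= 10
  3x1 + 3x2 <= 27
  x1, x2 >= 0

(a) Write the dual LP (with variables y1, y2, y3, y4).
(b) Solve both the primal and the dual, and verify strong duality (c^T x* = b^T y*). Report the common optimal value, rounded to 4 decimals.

The standard primal-dual pair for 'max c^T x s.t. A x <= b, x >= 0' is:
  Dual:  min b^T y  s.t.  A^T y >= c,  y >= 0.

So the dual LP is:
  minimize  11y1 + 4y2 + 10y3 + 27y4
  subject to:
    y1 + y3 + 3y4 >= 5
    y2 + 3y3 + 3y4 >= 1
    y1, y2, y3, y4 >= 0

Solving the primal: x* = (9, 0).
  primal value c^T x* = 45.
Solving the dual: y* = (0, 0, 0, 1.6667).
  dual value b^T y* = 45.
Strong duality: c^T x* = b^T y*. Confirmed.

45


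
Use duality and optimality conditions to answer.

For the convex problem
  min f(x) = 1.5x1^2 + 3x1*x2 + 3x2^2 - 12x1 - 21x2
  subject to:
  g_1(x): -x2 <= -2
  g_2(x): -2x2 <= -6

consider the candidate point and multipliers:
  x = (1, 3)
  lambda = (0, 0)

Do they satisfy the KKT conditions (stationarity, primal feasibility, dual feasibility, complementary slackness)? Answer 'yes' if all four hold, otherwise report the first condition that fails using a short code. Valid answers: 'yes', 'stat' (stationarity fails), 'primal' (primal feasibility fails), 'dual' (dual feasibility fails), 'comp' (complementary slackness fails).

Gradient of f: grad f(x) = Q x + c = (0, 0)
Constraint values g_i(x) = a_i^T x - b_i:
  g_1((1, 3)) = -1
  g_2((1, 3)) = 0
Stationarity residual: grad f(x) + sum_i lambda_i a_i = (0, 0)
  -> stationarity OK
Primal feasibility (all g_i <= 0): OK
Dual feasibility (all lambda_i >= 0): OK
Complementary slackness (lambda_i * g_i(x) = 0 for all i): OK

Verdict: yes, KKT holds.

yes


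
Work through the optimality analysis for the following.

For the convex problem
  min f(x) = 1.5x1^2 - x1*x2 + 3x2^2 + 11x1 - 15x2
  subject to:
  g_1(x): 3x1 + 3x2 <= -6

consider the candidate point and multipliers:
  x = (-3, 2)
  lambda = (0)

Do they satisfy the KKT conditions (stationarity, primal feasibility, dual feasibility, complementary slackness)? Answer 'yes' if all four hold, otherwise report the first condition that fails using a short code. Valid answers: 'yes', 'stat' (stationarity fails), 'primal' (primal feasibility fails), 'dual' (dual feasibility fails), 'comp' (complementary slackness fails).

Gradient of f: grad f(x) = Q x + c = (0, 0)
Constraint values g_i(x) = a_i^T x - b_i:
  g_1((-3, 2)) = 3
Stationarity residual: grad f(x) + sum_i lambda_i a_i = (0, 0)
  -> stationarity OK
Primal feasibility (all g_i <= 0): FAILS
Dual feasibility (all lambda_i >= 0): OK
Complementary slackness (lambda_i * g_i(x) = 0 for all i): OK

Verdict: the first failing condition is primal_feasibility -> primal.

primal


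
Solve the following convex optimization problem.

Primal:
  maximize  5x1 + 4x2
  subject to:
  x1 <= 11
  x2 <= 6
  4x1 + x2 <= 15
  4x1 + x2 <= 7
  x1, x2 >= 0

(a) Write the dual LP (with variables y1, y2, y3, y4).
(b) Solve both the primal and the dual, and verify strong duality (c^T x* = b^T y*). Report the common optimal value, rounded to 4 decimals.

The standard primal-dual pair for 'max c^T x s.t. A x <= b, x >= 0' is:
  Dual:  min b^T y  s.t.  A^T y >= c,  y >= 0.

So the dual LP is:
  minimize  11y1 + 6y2 + 15y3 + 7y4
  subject to:
    y1 + 4y3 + 4y4 >= 5
    y2 + y3 + y4 >= 4
    y1, y2, y3, y4 >= 0

Solving the primal: x* = (0.25, 6).
  primal value c^T x* = 25.25.
Solving the dual: y* = (0, 2.75, 0, 1.25).
  dual value b^T y* = 25.25.
Strong duality: c^T x* = b^T y*. Confirmed.

25.25


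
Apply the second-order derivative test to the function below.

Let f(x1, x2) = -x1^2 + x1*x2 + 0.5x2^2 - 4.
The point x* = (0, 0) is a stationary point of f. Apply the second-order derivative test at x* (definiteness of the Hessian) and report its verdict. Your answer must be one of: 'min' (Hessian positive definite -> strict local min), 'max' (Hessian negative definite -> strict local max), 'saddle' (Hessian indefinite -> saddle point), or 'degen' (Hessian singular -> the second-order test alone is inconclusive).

Compute the Hessian H = grad^2 f:
  H = [[-2, 1], [1, 1]]
Verify stationarity: grad f(x*) = H x* + g = (0, 0).
Eigenvalues of H: -2.3028, 1.3028.
Eigenvalues have mixed signs, so H is indefinite -> x* is a saddle point.

saddle


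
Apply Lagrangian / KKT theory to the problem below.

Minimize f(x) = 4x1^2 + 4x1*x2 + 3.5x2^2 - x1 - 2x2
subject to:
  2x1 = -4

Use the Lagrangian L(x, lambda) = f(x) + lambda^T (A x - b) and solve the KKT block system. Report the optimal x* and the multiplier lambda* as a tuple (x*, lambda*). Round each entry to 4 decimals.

Form the Lagrangian:
  L(x, lambda) = (1/2) x^T Q x + c^T x + lambda^T (A x - b)
Stationarity (grad_x L = 0): Q x + c + A^T lambda = 0.
Primal feasibility: A x = b.

This gives the KKT block system:
  [ Q   A^T ] [ x     ]   [-c ]
  [ A    0  ] [ lambda ] = [ b ]

Solving the linear system:
  x*      = (-2, 1.4286)
  lambda* = (5.6429)
  f(x*)   = 10.8571

x* = (-2, 1.4286), lambda* = (5.6429)


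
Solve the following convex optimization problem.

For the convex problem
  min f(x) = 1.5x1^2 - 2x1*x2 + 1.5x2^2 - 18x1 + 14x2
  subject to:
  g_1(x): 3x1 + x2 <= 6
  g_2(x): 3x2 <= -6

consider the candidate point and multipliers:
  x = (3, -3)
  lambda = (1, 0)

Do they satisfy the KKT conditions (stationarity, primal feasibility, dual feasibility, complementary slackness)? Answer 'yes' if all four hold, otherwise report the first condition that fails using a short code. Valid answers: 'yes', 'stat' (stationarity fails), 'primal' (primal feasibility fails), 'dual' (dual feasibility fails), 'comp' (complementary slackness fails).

Gradient of f: grad f(x) = Q x + c = (-3, -1)
Constraint values g_i(x) = a_i^T x - b_i:
  g_1((3, -3)) = 0
  g_2((3, -3)) = -3
Stationarity residual: grad f(x) + sum_i lambda_i a_i = (0, 0)
  -> stationarity OK
Primal feasibility (all g_i <= 0): OK
Dual feasibility (all lambda_i >= 0): OK
Complementary slackness (lambda_i * g_i(x) = 0 for all i): OK

Verdict: yes, KKT holds.

yes


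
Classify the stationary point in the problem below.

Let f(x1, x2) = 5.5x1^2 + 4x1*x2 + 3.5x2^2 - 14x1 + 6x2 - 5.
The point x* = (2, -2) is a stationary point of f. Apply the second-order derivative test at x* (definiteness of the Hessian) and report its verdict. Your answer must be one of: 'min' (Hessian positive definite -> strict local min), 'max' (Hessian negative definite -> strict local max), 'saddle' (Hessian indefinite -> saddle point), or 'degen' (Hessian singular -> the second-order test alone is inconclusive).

Compute the Hessian H = grad^2 f:
  H = [[11, 4], [4, 7]]
Verify stationarity: grad f(x*) = H x* + g = (0, 0).
Eigenvalues of H: 4.5279, 13.4721.
Both eigenvalues > 0, so H is positive definite -> x* is a strict local min.

min


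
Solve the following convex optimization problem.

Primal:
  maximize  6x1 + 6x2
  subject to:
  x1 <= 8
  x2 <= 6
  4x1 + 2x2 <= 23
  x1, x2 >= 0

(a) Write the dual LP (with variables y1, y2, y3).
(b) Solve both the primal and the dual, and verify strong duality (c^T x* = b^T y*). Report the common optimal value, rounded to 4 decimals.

The standard primal-dual pair for 'max c^T x s.t. A x <= b, x >= 0' is:
  Dual:  min b^T y  s.t.  A^T y >= c,  y >= 0.

So the dual LP is:
  minimize  8y1 + 6y2 + 23y3
  subject to:
    y1 + 4y3 >= 6
    y2 + 2y3 >= 6
    y1, y2, y3 >= 0

Solving the primal: x* = (2.75, 6).
  primal value c^T x* = 52.5.
Solving the dual: y* = (0, 3, 1.5).
  dual value b^T y* = 52.5.
Strong duality: c^T x* = b^T y*. Confirmed.

52.5


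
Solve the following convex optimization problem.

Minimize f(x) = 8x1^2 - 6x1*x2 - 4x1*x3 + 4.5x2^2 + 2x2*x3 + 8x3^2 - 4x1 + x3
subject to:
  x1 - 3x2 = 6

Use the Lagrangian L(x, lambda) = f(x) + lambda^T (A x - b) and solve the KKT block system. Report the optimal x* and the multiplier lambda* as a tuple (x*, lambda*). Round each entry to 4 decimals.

Form the Lagrangian:
  L(x, lambda) = (1/2) x^T Q x + c^T x + lambda^T (A x - b)
Stationarity (grad_x L = 0): Q x + c + A^T lambda = 0.
Primal feasibility: A x = b.

This gives the KKT block system:
  [ Q   A^T ] [ x     ]   [-c ]
  [ A    0  ] [ lambda ] = [ b ]

Solving the linear system:
  x*      = (-0.1117, -2.0372, 0.1642)
  lambda* = (-5.7788)
  f(x*)   = 17.6419

x* = (-0.1117, -2.0372, 0.1642), lambda* = (-5.7788)


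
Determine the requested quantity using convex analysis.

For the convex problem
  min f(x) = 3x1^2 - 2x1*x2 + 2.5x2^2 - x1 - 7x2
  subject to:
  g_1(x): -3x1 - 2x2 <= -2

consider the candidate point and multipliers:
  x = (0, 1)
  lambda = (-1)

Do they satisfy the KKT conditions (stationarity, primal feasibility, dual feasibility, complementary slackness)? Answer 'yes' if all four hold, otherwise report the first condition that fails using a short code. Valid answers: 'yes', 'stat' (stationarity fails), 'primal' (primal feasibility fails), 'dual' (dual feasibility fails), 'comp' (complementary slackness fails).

Gradient of f: grad f(x) = Q x + c = (-3, -2)
Constraint values g_i(x) = a_i^T x - b_i:
  g_1((0, 1)) = 0
Stationarity residual: grad f(x) + sum_i lambda_i a_i = (0, 0)
  -> stationarity OK
Primal feasibility (all g_i <= 0): OK
Dual feasibility (all lambda_i >= 0): FAILS
Complementary slackness (lambda_i * g_i(x) = 0 for all i): OK

Verdict: the first failing condition is dual_feasibility -> dual.

dual


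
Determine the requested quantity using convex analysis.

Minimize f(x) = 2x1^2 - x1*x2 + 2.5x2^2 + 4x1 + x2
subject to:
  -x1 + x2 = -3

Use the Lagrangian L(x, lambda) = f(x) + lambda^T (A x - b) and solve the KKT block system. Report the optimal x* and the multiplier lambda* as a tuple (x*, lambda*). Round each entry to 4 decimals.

Form the Lagrangian:
  L(x, lambda) = (1/2) x^T Q x + c^T x + lambda^T (A x - b)
Stationarity (grad_x L = 0): Q x + c + A^T lambda = 0.
Primal feasibility: A x = b.

This gives the KKT block system:
  [ Q   A^T ] [ x     ]   [-c ]
  [ A    0  ] [ lambda ] = [ b ]

Solving the linear system:
  x*      = (1, -2)
  lambda* = (10)
  f(x*)   = 16

x* = (1, -2), lambda* = (10)


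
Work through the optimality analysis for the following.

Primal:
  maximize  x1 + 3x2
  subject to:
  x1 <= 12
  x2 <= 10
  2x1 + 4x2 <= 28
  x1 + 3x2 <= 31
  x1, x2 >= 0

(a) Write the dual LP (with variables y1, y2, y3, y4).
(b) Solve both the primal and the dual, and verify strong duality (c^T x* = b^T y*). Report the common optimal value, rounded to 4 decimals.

The standard primal-dual pair for 'max c^T x s.t. A x <= b, x >= 0' is:
  Dual:  min b^T y  s.t.  A^T y >= c,  y >= 0.

So the dual LP is:
  minimize  12y1 + 10y2 + 28y3 + 31y4
  subject to:
    y1 + 2y3 + y4 >= 1
    y2 + 4y3 + 3y4 >= 3
    y1, y2, y3, y4 >= 0

Solving the primal: x* = (0, 7).
  primal value c^T x* = 21.
Solving the dual: y* = (0, 0, 0.75, 0).
  dual value b^T y* = 21.
Strong duality: c^T x* = b^T y*. Confirmed.

21


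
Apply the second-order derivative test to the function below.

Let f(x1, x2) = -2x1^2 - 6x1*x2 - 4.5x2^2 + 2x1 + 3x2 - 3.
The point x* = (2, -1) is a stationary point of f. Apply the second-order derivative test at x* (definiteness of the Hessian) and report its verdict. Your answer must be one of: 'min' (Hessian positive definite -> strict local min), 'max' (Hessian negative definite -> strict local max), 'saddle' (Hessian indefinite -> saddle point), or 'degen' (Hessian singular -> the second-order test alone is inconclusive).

Compute the Hessian H = grad^2 f:
  H = [[-4, -6], [-6, -9]]
Verify stationarity: grad f(x*) = H x* + g = (0, 0).
Eigenvalues of H: -13, 0.
H has a zero eigenvalue (singular; negative semidefinite but not definite), so H is neither positive definite, negative definite, nor indefinite. The second-order test alone is inconclusive -> degen.
(Indeed, f is constant along the null direction of H through x*, so x* is not a strict local extremum.)

degen


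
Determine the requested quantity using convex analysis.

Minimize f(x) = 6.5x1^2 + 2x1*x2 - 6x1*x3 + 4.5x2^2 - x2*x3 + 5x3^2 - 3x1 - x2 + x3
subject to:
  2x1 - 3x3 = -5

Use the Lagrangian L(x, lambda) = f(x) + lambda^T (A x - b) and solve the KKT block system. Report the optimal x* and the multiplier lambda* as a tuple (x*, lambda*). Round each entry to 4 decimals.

Form the Lagrangian:
  L(x, lambda) = (1/2) x^T Q x + c^T x + lambda^T (A x - b)
Stationarity (grad_x L = 0): Q x + c + A^T lambda = 0.
Primal feasibility: A x = b.

This gives the KKT block system:
  [ Q   A^T ] [ x     ]   [-c ]
  [ A    0  ] [ lambda ] = [ b ]

Solving the linear system:
  x*      = (0.0895, 0.283, 1.7263)
  lambda* = (5.8144)
  f(x*)   = 15.1235

x* = (0.0895, 0.283, 1.7263), lambda* = (5.8144)


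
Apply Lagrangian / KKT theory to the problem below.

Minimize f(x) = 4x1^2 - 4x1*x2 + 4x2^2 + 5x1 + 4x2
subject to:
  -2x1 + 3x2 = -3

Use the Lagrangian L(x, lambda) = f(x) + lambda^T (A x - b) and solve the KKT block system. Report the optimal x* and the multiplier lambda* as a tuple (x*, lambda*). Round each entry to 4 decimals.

Form the Lagrangian:
  L(x, lambda) = (1/2) x^T Q x + c^T x + lambda^T (A x - b)
Stationarity (grad_x L = 0): Q x + c + A^T lambda = 0.
Primal feasibility: A x = b.

This gives the KKT block system:
  [ Q   A^T ] [ x     ]   [-c ]
  [ A    0  ] [ lambda ] = [ b ]

Solving the linear system:
  x*      = (-1.0179, -1.6786)
  lambda* = (1.7857)
  f(x*)   = -3.2232

x* = (-1.0179, -1.6786), lambda* = (1.7857)


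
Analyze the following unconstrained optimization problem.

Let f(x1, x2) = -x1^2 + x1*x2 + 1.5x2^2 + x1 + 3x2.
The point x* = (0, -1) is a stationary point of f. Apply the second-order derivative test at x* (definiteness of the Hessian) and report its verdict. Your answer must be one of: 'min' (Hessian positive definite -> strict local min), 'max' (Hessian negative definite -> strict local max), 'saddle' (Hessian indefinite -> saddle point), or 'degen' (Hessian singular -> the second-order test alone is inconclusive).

Compute the Hessian H = grad^2 f:
  H = [[-2, 1], [1, 3]]
Verify stationarity: grad f(x*) = H x* + g = (0, 0).
Eigenvalues of H: -2.1926, 3.1926.
Eigenvalues have mixed signs, so H is indefinite -> x* is a saddle point.

saddle


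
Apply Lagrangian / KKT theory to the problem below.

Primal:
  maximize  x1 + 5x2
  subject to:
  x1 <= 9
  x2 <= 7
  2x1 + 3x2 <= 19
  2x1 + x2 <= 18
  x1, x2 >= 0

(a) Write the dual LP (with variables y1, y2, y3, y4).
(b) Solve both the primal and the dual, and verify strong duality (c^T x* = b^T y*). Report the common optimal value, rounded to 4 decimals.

The standard primal-dual pair for 'max c^T x s.t. A x <= b, x >= 0' is:
  Dual:  min b^T y  s.t.  A^T y >= c,  y >= 0.

So the dual LP is:
  minimize  9y1 + 7y2 + 19y3 + 18y4
  subject to:
    y1 + 2y3 + 2y4 >= 1
    y2 + 3y3 + y4 >= 5
    y1, y2, y3, y4 >= 0

Solving the primal: x* = (0, 6.3333).
  primal value c^T x* = 31.6667.
Solving the dual: y* = (0, 0, 1.6667, 0).
  dual value b^T y* = 31.6667.
Strong duality: c^T x* = b^T y*. Confirmed.

31.6667


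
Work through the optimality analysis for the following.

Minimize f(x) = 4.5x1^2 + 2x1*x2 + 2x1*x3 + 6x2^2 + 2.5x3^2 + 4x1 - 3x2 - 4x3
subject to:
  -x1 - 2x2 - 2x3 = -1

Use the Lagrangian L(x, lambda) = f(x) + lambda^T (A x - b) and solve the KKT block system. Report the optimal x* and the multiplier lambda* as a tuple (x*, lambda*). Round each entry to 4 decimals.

Form the Lagrangian:
  L(x, lambda) = (1/2) x^T Q x + c^T x + lambda^T (A x - b)
Stationarity (grad_x L = 0): Q x + c + A^T lambda = 0.
Primal feasibility: A x = b.

This gives the KKT block system:
  [ Q   A^T ] [ x     ]   [-c ]
  [ A    0  ] [ lambda ] = [ b ]

Solving the linear system:
  x*      = (-0.7575, 0.1996, 0.6791)
  lambda* = (-1.0597)
  f(x*)   = -3.7024

x* = (-0.7575, 0.1996, 0.6791), lambda* = (-1.0597)


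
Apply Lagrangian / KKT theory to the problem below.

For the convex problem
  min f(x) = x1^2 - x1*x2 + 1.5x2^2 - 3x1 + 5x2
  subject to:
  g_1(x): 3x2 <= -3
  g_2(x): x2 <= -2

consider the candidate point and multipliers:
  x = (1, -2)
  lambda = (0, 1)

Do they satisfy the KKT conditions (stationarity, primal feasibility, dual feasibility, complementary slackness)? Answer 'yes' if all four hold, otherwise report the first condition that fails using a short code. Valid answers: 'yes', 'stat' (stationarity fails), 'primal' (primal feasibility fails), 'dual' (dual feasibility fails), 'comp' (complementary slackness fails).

Gradient of f: grad f(x) = Q x + c = (1, -2)
Constraint values g_i(x) = a_i^T x - b_i:
  g_1((1, -2)) = -3
  g_2((1, -2)) = 0
Stationarity residual: grad f(x) + sum_i lambda_i a_i = (1, -1)
  -> stationarity FAILS
Primal feasibility (all g_i <= 0): OK
Dual feasibility (all lambda_i >= 0): OK
Complementary slackness (lambda_i * g_i(x) = 0 for all i): OK

Verdict: the first failing condition is stationarity -> stat.

stat


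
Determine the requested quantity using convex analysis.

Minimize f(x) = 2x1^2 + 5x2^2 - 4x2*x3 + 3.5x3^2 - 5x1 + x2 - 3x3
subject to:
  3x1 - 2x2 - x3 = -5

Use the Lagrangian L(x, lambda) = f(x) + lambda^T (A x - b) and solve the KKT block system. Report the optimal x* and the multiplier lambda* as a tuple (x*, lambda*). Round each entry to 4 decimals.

Form the Lagrangian:
  L(x, lambda) = (1/2) x^T Q x + c^T x + lambda^T (A x - b)
Stationarity (grad_x L = 0): Q x + c + A^T lambda = 0.
Primal feasibility: A x = b.

This gives the KKT block system:
  [ Q   A^T ] [ x     ]   [-c ]
  [ A    0  ] [ lambda ] = [ b ]

Solving the linear system:
  x*      = (-0.6154, 0.9217, 1.3105)
  lambda* = (2.4872)
  f(x*)   = 6.2514

x* = (-0.6154, 0.9217, 1.3105), lambda* = (2.4872)


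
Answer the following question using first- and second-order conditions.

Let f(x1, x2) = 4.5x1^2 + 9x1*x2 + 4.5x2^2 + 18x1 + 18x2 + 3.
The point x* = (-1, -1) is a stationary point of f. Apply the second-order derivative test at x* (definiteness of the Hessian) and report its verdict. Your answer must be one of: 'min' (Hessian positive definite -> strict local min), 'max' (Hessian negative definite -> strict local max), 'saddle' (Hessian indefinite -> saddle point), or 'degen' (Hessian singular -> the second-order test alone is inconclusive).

Compute the Hessian H = grad^2 f:
  H = [[9, 9], [9, 9]]
Verify stationarity: grad f(x*) = H x* + g = (0, 0).
Eigenvalues of H: 0, 18.
H has a zero eigenvalue (singular; positive semidefinite but not definite), so H is neither positive definite, negative definite, nor indefinite. The second-order test alone is inconclusive -> degen.
(Indeed, f is constant along the null direction of H through x*, so x* is not a strict local extremum.)

degen


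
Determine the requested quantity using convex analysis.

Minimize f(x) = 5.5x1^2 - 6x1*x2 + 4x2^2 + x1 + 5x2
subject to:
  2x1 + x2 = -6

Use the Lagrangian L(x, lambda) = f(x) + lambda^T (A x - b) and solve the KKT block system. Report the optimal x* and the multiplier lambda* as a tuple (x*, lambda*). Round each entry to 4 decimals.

Form the Lagrangian:
  L(x, lambda) = (1/2) x^T Q x + c^T x + lambda^T (A x - b)
Stationarity (grad_x L = 0): Q x + c + A^T lambda = 0.
Primal feasibility: A x = b.

This gives the KKT block system:
  [ Q   A^T ] [ x     ]   [-c ]
  [ A    0  ] [ lambda ] = [ b ]

Solving the linear system:
  x*      = (-1.8358, -2.3284)
  lambda* = (2.6119)
  f(x*)   = 1.097

x* = (-1.8358, -2.3284), lambda* = (2.6119)


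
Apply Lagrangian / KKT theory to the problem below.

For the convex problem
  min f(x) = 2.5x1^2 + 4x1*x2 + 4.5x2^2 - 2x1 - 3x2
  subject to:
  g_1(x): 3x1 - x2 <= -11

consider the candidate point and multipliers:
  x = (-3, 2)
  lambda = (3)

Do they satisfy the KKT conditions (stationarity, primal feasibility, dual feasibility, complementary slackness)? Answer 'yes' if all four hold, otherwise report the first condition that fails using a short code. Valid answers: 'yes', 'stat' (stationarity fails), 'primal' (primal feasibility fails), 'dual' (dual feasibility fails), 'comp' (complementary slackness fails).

Gradient of f: grad f(x) = Q x + c = (-9, 3)
Constraint values g_i(x) = a_i^T x - b_i:
  g_1((-3, 2)) = 0
Stationarity residual: grad f(x) + sum_i lambda_i a_i = (0, 0)
  -> stationarity OK
Primal feasibility (all g_i <= 0): OK
Dual feasibility (all lambda_i >= 0): OK
Complementary slackness (lambda_i * g_i(x) = 0 for all i): OK

Verdict: yes, KKT holds.

yes


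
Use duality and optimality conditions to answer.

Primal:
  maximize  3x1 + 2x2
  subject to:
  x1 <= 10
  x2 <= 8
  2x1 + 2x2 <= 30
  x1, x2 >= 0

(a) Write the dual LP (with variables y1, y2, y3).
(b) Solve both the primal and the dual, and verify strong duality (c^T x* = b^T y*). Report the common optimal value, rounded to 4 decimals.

The standard primal-dual pair for 'max c^T x s.t. A x <= b, x >= 0' is:
  Dual:  min b^T y  s.t.  A^T y >= c,  y >= 0.

So the dual LP is:
  minimize  10y1 + 8y2 + 30y3
  subject to:
    y1 + 2y3 >= 3
    y2 + 2y3 >= 2
    y1, y2, y3 >= 0

Solving the primal: x* = (10, 5).
  primal value c^T x* = 40.
Solving the dual: y* = (1, 0, 1).
  dual value b^T y* = 40.
Strong duality: c^T x* = b^T y*. Confirmed.

40


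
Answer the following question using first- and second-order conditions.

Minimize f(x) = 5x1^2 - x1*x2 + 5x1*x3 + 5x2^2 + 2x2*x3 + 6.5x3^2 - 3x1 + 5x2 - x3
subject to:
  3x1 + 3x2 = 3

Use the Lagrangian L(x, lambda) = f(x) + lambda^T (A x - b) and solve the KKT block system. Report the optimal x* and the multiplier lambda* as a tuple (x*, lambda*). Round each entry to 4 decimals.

Form the Lagrangian:
  L(x, lambda) = (1/2) x^T Q x + c^T x + lambda^T (A x - b)
Stationarity (grad_x L = 0): Q x + c + A^T lambda = 0.
Primal feasibility: A x = b.

This gives the KKT block system:
  [ Q   A^T ] [ x     ]   [-c ]
  [ A    0  ] [ lambda ] = [ b ]

Solving the linear system:
  x*      = (0.9025, 0.0975, -0.2852)
  lambda* = (-1.5006)
  f(x*)   = 1.2834

x* = (0.9025, 0.0975, -0.2852), lambda* = (-1.5006)


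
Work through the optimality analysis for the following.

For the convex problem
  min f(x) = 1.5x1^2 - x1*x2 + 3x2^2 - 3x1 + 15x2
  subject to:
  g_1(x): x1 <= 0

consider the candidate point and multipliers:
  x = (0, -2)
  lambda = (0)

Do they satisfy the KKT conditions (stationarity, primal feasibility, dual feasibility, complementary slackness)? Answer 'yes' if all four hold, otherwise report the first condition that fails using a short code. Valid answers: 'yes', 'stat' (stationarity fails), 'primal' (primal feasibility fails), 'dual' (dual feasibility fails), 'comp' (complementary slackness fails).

Gradient of f: grad f(x) = Q x + c = (-1, 3)
Constraint values g_i(x) = a_i^T x - b_i:
  g_1((0, -2)) = 0
Stationarity residual: grad f(x) + sum_i lambda_i a_i = (-1, 3)
  -> stationarity FAILS
Primal feasibility (all g_i <= 0): OK
Dual feasibility (all lambda_i >= 0): OK
Complementary slackness (lambda_i * g_i(x) = 0 for all i): OK

Verdict: the first failing condition is stationarity -> stat.

stat


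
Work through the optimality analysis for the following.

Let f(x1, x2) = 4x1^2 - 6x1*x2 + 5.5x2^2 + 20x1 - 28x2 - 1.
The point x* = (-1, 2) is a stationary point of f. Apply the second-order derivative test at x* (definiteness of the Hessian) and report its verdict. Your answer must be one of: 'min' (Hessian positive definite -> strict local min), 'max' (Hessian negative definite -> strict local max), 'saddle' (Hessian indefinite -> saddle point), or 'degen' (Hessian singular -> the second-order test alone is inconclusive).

Compute the Hessian H = grad^2 f:
  H = [[8, -6], [-6, 11]]
Verify stationarity: grad f(x*) = H x* + g = (0, 0).
Eigenvalues of H: 3.3153, 15.6847.
Both eigenvalues > 0, so H is positive definite -> x* is a strict local min.

min


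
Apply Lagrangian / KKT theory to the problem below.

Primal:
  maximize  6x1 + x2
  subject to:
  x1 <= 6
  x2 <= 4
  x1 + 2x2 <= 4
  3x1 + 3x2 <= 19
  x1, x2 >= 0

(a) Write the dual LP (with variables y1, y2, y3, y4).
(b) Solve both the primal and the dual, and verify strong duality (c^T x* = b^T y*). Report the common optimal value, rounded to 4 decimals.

The standard primal-dual pair for 'max c^T x s.t. A x <= b, x >= 0' is:
  Dual:  min b^T y  s.t.  A^T y >= c,  y >= 0.

So the dual LP is:
  minimize  6y1 + 4y2 + 4y3 + 19y4
  subject to:
    y1 + y3 + 3y4 >= 6
    y2 + 2y3 + 3y4 >= 1
    y1, y2, y3, y4 >= 0

Solving the primal: x* = (4, 0).
  primal value c^T x* = 24.
Solving the dual: y* = (0, 0, 6, 0).
  dual value b^T y* = 24.
Strong duality: c^T x* = b^T y*. Confirmed.

24


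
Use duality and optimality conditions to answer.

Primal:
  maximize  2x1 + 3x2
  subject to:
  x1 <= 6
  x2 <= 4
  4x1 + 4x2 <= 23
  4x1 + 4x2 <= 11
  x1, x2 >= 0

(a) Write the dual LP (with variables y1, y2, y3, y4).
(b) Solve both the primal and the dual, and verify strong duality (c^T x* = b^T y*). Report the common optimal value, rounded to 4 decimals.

The standard primal-dual pair for 'max c^T x s.t. A x <= b, x >= 0' is:
  Dual:  min b^T y  s.t.  A^T y >= c,  y >= 0.

So the dual LP is:
  minimize  6y1 + 4y2 + 23y3 + 11y4
  subject to:
    y1 + 4y3 + 4y4 >= 2
    y2 + 4y3 + 4y4 >= 3
    y1, y2, y3, y4 >= 0

Solving the primal: x* = (0, 2.75).
  primal value c^T x* = 8.25.
Solving the dual: y* = (0, 0, 0, 0.75).
  dual value b^T y* = 8.25.
Strong duality: c^T x* = b^T y*. Confirmed.

8.25


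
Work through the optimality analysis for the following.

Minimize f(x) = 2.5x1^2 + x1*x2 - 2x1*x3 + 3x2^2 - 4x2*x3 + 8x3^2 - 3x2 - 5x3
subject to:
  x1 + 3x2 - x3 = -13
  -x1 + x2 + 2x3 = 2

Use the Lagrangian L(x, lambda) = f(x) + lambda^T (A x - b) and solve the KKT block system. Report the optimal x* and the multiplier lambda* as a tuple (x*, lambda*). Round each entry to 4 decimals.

Form the Lagrangian:
  L(x, lambda) = (1/2) x^T Q x + c^T x + lambda^T (A x - b)
Stationarity (grad_x L = 0): Q x + c + A^T lambda = 0.
Primal feasibility: A x = b.

This gives the KKT block system:
  [ Q   A^T ] [ x     ]   [-c ]
  [ A    0  ] [ lambda ] = [ b ]

Solving the linear system:
  x*      = (-3.0678, -2.9903, 0.9613)
  lambda* = (12.0266, -8.2252)
  f(x*)   = 88.4806

x* = (-3.0678, -2.9903, 0.9613), lambda* = (12.0266, -8.2252)


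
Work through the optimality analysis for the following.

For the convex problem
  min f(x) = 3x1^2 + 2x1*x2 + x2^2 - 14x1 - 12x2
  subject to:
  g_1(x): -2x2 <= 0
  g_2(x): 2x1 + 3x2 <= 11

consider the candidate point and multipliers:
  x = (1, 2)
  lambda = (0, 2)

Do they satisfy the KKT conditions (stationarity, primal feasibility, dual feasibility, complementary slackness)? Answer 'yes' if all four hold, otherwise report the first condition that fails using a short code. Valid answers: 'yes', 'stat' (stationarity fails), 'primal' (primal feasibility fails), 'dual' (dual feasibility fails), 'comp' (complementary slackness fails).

Gradient of f: grad f(x) = Q x + c = (-4, -6)
Constraint values g_i(x) = a_i^T x - b_i:
  g_1((1, 2)) = -4
  g_2((1, 2)) = -3
Stationarity residual: grad f(x) + sum_i lambda_i a_i = (0, 0)
  -> stationarity OK
Primal feasibility (all g_i <= 0): OK
Dual feasibility (all lambda_i >= 0): OK
Complementary slackness (lambda_i * g_i(x) = 0 for all i): FAILS

Verdict: the first failing condition is complementary_slackness -> comp.

comp


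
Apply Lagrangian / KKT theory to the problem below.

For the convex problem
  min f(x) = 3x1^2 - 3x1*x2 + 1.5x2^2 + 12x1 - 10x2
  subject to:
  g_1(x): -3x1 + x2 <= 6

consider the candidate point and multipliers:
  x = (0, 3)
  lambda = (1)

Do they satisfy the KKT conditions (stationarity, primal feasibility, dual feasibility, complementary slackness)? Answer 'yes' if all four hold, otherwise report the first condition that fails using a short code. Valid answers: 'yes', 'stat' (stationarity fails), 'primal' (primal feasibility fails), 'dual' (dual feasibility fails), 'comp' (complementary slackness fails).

Gradient of f: grad f(x) = Q x + c = (3, -1)
Constraint values g_i(x) = a_i^T x - b_i:
  g_1((0, 3)) = -3
Stationarity residual: grad f(x) + sum_i lambda_i a_i = (0, 0)
  -> stationarity OK
Primal feasibility (all g_i <= 0): OK
Dual feasibility (all lambda_i >= 0): OK
Complementary slackness (lambda_i * g_i(x) = 0 for all i): FAILS

Verdict: the first failing condition is complementary_slackness -> comp.

comp


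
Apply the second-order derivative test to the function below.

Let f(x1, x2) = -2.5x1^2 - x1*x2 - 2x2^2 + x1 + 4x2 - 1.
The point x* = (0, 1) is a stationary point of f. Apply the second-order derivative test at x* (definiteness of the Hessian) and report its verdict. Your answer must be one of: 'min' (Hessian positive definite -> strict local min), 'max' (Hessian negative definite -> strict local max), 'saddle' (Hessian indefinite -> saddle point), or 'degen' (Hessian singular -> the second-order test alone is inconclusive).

Compute the Hessian H = grad^2 f:
  H = [[-5, -1], [-1, -4]]
Verify stationarity: grad f(x*) = H x* + g = (0, 0).
Eigenvalues of H: -5.618, -3.382.
Both eigenvalues < 0, so H is negative definite -> x* is a strict local max.

max


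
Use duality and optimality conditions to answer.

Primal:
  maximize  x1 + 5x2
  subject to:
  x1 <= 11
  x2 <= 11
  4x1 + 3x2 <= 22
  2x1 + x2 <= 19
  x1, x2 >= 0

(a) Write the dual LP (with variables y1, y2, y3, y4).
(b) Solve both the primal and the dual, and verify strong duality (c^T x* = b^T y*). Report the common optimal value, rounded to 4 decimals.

The standard primal-dual pair for 'max c^T x s.t. A x <= b, x >= 0' is:
  Dual:  min b^T y  s.t.  A^T y >= c,  y >= 0.

So the dual LP is:
  minimize  11y1 + 11y2 + 22y3 + 19y4
  subject to:
    y1 + 4y3 + 2y4 >= 1
    y2 + 3y3 + y4 >= 5
    y1, y2, y3, y4 >= 0

Solving the primal: x* = (0, 7.3333).
  primal value c^T x* = 36.6667.
Solving the dual: y* = (0, 0, 1.6667, 0).
  dual value b^T y* = 36.6667.
Strong duality: c^T x* = b^T y*. Confirmed.

36.6667


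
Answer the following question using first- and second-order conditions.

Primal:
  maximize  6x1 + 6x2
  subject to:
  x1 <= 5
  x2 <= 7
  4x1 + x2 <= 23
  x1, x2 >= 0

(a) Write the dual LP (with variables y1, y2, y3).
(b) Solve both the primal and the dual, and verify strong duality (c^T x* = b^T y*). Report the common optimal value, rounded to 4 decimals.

The standard primal-dual pair for 'max c^T x s.t. A x <= b, x >= 0' is:
  Dual:  min b^T y  s.t.  A^T y >= c,  y >= 0.

So the dual LP is:
  minimize  5y1 + 7y2 + 23y3
  subject to:
    y1 + 4y3 >= 6
    y2 + y3 >= 6
    y1, y2, y3 >= 0

Solving the primal: x* = (4, 7).
  primal value c^T x* = 66.
Solving the dual: y* = (0, 4.5, 1.5).
  dual value b^T y* = 66.
Strong duality: c^T x* = b^T y*. Confirmed.

66


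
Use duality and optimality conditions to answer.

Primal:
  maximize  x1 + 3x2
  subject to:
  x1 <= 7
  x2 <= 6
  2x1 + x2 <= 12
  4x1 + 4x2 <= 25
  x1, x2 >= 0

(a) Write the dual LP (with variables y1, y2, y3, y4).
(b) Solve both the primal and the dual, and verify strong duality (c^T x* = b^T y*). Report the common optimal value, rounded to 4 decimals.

The standard primal-dual pair for 'max c^T x s.t. A x <= b, x >= 0' is:
  Dual:  min b^T y  s.t.  A^T y >= c,  y >= 0.

So the dual LP is:
  minimize  7y1 + 6y2 + 12y3 + 25y4
  subject to:
    y1 + 2y3 + 4y4 >= 1
    y2 + y3 + 4y4 >= 3
    y1, y2, y3, y4 >= 0

Solving the primal: x* = (0.25, 6).
  primal value c^T x* = 18.25.
Solving the dual: y* = (0, 2, 0, 0.25).
  dual value b^T y* = 18.25.
Strong duality: c^T x* = b^T y*. Confirmed.

18.25


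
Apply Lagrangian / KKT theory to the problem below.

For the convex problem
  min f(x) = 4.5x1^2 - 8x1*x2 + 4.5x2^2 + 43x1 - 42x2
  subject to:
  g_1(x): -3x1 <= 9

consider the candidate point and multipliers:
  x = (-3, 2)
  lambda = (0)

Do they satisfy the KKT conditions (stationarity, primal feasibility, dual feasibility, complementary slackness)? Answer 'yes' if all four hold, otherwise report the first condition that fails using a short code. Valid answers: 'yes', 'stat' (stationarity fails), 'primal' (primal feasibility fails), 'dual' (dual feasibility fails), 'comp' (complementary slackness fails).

Gradient of f: grad f(x) = Q x + c = (0, 0)
Constraint values g_i(x) = a_i^T x - b_i:
  g_1((-3, 2)) = 0
Stationarity residual: grad f(x) + sum_i lambda_i a_i = (0, 0)
  -> stationarity OK
Primal feasibility (all g_i <= 0): OK
Dual feasibility (all lambda_i >= 0): OK
Complementary slackness (lambda_i * g_i(x) = 0 for all i): OK

Verdict: yes, KKT holds.

yes


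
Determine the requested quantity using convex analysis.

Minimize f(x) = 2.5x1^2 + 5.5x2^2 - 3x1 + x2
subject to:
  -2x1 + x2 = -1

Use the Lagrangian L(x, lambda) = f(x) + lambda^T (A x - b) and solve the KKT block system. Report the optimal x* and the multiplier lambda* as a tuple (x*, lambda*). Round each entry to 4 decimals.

Form the Lagrangian:
  L(x, lambda) = (1/2) x^T Q x + c^T x + lambda^T (A x - b)
Stationarity (grad_x L = 0): Q x + c + A^T lambda = 0.
Primal feasibility: A x = b.

This gives the KKT block system:
  [ Q   A^T ] [ x     ]   [-c ]
  [ A    0  ] [ lambda ] = [ b ]

Solving the linear system:
  x*      = (0.4694, -0.0612)
  lambda* = (-0.3265)
  f(x*)   = -0.898

x* = (0.4694, -0.0612), lambda* = (-0.3265)


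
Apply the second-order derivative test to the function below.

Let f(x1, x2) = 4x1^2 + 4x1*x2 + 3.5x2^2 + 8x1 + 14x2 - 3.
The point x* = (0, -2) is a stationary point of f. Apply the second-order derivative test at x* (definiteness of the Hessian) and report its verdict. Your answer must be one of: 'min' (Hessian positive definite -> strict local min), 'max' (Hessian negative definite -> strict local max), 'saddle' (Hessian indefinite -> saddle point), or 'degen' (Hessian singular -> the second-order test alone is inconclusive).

Compute the Hessian H = grad^2 f:
  H = [[8, 4], [4, 7]]
Verify stationarity: grad f(x*) = H x* + g = (0, 0).
Eigenvalues of H: 3.4689, 11.5311.
Both eigenvalues > 0, so H is positive definite -> x* is a strict local min.

min


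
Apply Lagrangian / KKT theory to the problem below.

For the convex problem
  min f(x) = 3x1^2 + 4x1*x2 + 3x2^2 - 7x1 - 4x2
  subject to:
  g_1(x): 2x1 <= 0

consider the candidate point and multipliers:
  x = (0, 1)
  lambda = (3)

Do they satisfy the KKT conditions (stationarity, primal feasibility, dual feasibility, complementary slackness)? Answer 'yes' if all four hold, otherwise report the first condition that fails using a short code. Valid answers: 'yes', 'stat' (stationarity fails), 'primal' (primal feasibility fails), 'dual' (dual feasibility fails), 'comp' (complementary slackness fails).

Gradient of f: grad f(x) = Q x + c = (-3, 2)
Constraint values g_i(x) = a_i^T x - b_i:
  g_1((0, 1)) = 0
Stationarity residual: grad f(x) + sum_i lambda_i a_i = (3, 2)
  -> stationarity FAILS
Primal feasibility (all g_i <= 0): OK
Dual feasibility (all lambda_i >= 0): OK
Complementary slackness (lambda_i * g_i(x) = 0 for all i): OK

Verdict: the first failing condition is stationarity -> stat.

stat


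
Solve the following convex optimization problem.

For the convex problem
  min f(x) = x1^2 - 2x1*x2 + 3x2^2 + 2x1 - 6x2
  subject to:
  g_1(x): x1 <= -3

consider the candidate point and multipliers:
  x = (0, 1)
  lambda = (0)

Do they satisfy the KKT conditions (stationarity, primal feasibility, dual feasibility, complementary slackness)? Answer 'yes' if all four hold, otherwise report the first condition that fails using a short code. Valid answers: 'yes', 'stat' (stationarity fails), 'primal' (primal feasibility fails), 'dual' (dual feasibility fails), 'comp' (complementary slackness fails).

Gradient of f: grad f(x) = Q x + c = (0, 0)
Constraint values g_i(x) = a_i^T x - b_i:
  g_1((0, 1)) = 3
Stationarity residual: grad f(x) + sum_i lambda_i a_i = (0, 0)
  -> stationarity OK
Primal feasibility (all g_i <= 0): FAILS
Dual feasibility (all lambda_i >= 0): OK
Complementary slackness (lambda_i * g_i(x) = 0 for all i): OK

Verdict: the first failing condition is primal_feasibility -> primal.

primal


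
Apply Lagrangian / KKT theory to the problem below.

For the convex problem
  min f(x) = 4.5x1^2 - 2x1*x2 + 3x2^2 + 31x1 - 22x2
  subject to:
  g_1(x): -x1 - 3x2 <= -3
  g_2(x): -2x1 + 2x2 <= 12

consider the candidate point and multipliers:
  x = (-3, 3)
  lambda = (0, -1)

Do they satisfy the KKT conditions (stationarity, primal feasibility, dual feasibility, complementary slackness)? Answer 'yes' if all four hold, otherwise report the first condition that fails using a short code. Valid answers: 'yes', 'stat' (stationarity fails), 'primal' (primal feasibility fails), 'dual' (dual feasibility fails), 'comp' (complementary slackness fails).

Gradient of f: grad f(x) = Q x + c = (-2, 2)
Constraint values g_i(x) = a_i^T x - b_i:
  g_1((-3, 3)) = -3
  g_2((-3, 3)) = 0
Stationarity residual: grad f(x) + sum_i lambda_i a_i = (0, 0)
  -> stationarity OK
Primal feasibility (all g_i <= 0): OK
Dual feasibility (all lambda_i >= 0): FAILS
Complementary slackness (lambda_i * g_i(x) = 0 for all i): OK

Verdict: the first failing condition is dual_feasibility -> dual.

dual
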